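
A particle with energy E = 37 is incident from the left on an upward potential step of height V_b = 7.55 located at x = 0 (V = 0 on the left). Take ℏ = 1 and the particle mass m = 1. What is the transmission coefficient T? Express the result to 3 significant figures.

T = 0.997

On each side the TISE gives plane waves with k = √(2m(E − V))/ℏ: k₁ = √(2·1·37) = 8.602, k₂ = √(2·1·29.45) = 7.675.
Continuity of ψ and ψ′ at the step yields the reflection amplitude r = (k₁ − k₂)/(k₁ + k₂) = 0.05699; thus R = |r|² = 0.003248, T = 0.9968.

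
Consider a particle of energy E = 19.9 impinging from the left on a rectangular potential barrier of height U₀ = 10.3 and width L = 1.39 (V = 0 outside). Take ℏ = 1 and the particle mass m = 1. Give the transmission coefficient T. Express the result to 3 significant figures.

T = 0.995

Above the barrier the interior wavenumber is k₂ = √(2m(E − U₀))/ℏ = 4.382, giving phase k₂L = 6.091.
T = [1 + U₀² sin²(k₂L) / (4E(E − U₀))]⁻¹ = 1/1.005 = 0.995.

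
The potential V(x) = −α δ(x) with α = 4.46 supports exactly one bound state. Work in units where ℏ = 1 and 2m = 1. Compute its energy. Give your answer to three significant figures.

The bound state is ψ(x) = √κ e^{−κ|x|}. The derivative jump ψ'(0⁺) − ψ'(0⁻) = −(2mα/ℏ²)ψ(0) fixes κ = mα/ℏ² = 2.230.
Then E = −ℏ²κ²/(2m) = −mα²/(2ℏ²) = -4.973.

E = -4.97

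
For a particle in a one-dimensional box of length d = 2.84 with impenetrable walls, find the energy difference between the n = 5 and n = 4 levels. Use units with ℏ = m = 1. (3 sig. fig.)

ΔE = 5.51

E_n = n²π²ℏ²/(2md²), so ΔE = (5² − 4²) π²ℏ²/(2md²).
ΔE = 9 × π² / (2 × 1 × 2.84²) = 5.506.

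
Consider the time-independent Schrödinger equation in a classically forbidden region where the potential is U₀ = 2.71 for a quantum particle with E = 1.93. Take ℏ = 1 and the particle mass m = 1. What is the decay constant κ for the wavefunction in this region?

Since E < U₀ the TISE in this region is ψ'' = κ²ψ with κ = √(2m(U₀ − E))/ℏ.
κ = √(2 × 1 × 0.78) = 1.249.

κ = 1.25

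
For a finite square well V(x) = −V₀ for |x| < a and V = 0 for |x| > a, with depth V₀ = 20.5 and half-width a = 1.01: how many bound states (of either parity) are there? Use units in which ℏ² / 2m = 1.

N = 3

The dimensionless depth is z₀ = a√(2mV₀)/ℏ = 1.01 × √(20.50) = 4.573.
A new bound state (alternating even/odd) appears each time z₀ passes a multiple of π/2, so N = ⌊2z₀/π⌋ + 1 = ⌊2.911⌋ + 1 = 3.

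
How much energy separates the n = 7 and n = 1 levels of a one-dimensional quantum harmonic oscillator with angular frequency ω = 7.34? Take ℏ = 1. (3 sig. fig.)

ΔE = 44.0

E_n = ℏω(n + ½), so ΔE = (7 − 1) ℏω = 6 × 7.34 = 44.04.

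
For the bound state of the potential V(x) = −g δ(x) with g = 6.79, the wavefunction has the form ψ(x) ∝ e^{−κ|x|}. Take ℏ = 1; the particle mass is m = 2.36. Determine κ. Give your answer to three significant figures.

κ = 16.0

Integrate −(ℏ²/2m)ψ'' − gδ(x)ψ = Eψ from −ε to +ε: the ψ'' term gives ψ'(0⁺) − ψ'(0⁻) and the δ term gives −(2mg/ℏ²)ψ(0).
With ψ ∝ e^{−κ|x|} this yields −2κ = −2mg/ℏ², so κ = mg/ℏ² = 16.02.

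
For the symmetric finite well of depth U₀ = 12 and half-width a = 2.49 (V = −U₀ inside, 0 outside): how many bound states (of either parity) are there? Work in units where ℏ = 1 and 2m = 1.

N = 6

The dimensionless depth is z₀ = a√(2mU₀)/ℏ = 2.49 × √(12.00) = 8.626.
The even/odd transcendental equations gain one root per π/2 in z₀, giving N = 1 + ⌊2z₀/π⌋ = 1 + ⌊5.491⌋ = 6.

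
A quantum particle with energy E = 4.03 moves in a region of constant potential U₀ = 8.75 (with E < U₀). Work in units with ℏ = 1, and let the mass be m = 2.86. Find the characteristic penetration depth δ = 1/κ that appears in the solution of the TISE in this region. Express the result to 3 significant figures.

Since E < U₀ the TISE in this region is ψ'' = κ²ψ with κ = √(2m(U₀ − E))/ℏ.
κ = √(2 × 2.86 × 4.72) = 5.196. The penetration depth is δ = 1/κ = 0.192.

δ = 0.192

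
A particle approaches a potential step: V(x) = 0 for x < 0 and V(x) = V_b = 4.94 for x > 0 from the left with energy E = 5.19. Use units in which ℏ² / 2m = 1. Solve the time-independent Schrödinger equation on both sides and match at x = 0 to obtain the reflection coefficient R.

On each side the TISE gives plane waves with k = √(2m(E − V))/ℏ: k₁ = √(2·½·5.19) = 2.278, k₂ = √(2·½·0.25) = 0.5000.
Matching ψ and ψ′ at x = 0 gives r = (k₁ − k₂)/(k₁ + k₂), so R = r² = 0.4097 and T = 1 − R = 0.5903.

R = 0.410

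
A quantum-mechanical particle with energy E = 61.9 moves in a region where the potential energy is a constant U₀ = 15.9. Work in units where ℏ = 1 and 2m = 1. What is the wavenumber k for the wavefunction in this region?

k = 6.78

With E > U₀ the solution is oscillatory, ψ ∝ e^{±ikx} with k = √(2m(E − U₀))/ℏ.
k = √(2 × 0.5 × 46) = 6.782.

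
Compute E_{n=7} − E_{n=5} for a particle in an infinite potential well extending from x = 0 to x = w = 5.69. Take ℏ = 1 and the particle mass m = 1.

ΔE = 3.66

E_n = n²π²ℏ²/(2mw²), so ΔE = (7² − 5²) π²ℏ²/(2mw²).
ΔE = 24 × π² / (2 × 1 × 5.69²) = 3.658.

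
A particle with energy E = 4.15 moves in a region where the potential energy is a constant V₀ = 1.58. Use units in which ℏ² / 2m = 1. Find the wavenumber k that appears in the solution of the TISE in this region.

With E > V₀ the solution is oscillatory, ψ ∝ e^{±ikx} with k = √(2m(E − V₀))/ℏ.
k = √(2 × 0.5 × 2.57) = 1.603.

k = 1.60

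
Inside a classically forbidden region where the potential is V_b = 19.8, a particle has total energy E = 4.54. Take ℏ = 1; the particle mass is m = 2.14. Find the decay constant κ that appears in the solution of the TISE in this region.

κ = 8.08

Since E < V_b the TISE in this region is ψ'' = κ²ψ with κ = √(2m(V_b − E))/ℏ.
κ = √(2 × 2.14 × 15.26) = 8.082.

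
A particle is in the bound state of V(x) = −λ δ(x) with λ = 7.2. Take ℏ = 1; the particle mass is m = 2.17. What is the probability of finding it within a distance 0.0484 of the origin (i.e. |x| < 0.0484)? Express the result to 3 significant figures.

P = 0.780

The normalised bound state is ψ = √κ e^{−κ|x|} with κ = mλ/ℏ² = 15.62.
P(|x| < d) = ∫_{−d}^{d} κ e^{−2κ|x|} dx = 1 − e^{−2κd} = 1 − e^{−1.512} = 0.7796.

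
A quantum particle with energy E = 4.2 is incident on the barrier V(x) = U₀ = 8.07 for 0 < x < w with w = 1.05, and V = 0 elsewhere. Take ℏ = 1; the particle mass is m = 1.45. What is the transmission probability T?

E < U₀: inside the barrier ψ ∝ e^{±κx} with κ = √(2m(U₀ − E))/ℏ = 3.350.
κw = 3.518, sinh(κw) = 16.84.
Matching ψ, ψ′ at both faces gives T = [1 + U₀² sinh²(κw) / (4E(U₀ − E))]⁻¹ = 1/284.9 = 0.00351.

T = 0.00351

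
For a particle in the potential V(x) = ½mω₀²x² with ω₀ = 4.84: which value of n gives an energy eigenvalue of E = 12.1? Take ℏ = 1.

Invert E_n = (n + ½)ℏω₀: n = E/ℏω₀ − ½ = 2.000, so n = 2.

n = 2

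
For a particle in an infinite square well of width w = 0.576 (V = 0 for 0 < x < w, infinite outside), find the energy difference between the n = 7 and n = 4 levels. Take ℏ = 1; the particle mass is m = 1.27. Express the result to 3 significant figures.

E_n = n²π²ℏ²/(2mw²), so ΔE = (7² − 4²) π²ℏ²/(2mw²).
ΔE = 33 × π² / (2 × 1.27 × 0.576²) = 386.5.

ΔE = 386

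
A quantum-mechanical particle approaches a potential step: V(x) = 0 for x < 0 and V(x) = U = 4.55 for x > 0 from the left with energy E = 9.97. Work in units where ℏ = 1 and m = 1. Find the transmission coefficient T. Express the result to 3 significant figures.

On each side the TISE gives plane waves with k = √(2m(E − V))/ℏ: k₁ = √(2·1·9.97) = 4.465, k₂ = √(2·1·5.42) = 3.292.
Continuity of ψ and ψ′ at the step yields the reflection amplitude r = (k₁ − k₂)/(k₁ + k₂) = 0.1512; thus R = |r|² = 0.02286, T = 0.9771.

T = 0.977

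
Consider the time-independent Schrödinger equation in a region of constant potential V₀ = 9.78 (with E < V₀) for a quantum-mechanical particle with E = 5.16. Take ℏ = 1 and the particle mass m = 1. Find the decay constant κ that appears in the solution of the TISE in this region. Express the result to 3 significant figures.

Since E < V₀ the TISE in this region is ψ'' = κ²ψ with κ = √(2m(V₀ − E))/ℏ.
κ = √(2 × 1 × 4.62) = 3.040.

κ = 3.04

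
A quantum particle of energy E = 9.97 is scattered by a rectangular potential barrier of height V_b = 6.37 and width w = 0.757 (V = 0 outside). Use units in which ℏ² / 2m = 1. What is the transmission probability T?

T = 0.783

Above the barrier the interior wavenumber is k₂ = √(2m(E − V_b))/ℏ = 1.897, giving phase k₂w = 1.436.
Matching at both interfaces gives T⁻¹ = 1 + V_b² sin²(k₂w) / [4E(E − V_b)] = 1.278, hence T = 0.783.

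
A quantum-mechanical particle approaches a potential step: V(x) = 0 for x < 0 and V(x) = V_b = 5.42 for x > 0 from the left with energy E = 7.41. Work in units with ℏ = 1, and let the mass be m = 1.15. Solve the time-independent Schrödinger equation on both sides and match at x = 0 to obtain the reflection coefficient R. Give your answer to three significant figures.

R = 0.101

The wavenumbers are k₁ = √(2mE)/ℏ = 4.128 on the left and k₂ = √(2m(E − V_b))/ℏ = 2.139 on the right.
Continuity of ψ and ψ′ at the step yields the reflection amplitude r = (k₁ − k₂)/(k₁ + k₂) = 0.3173; thus R = |r|² = 0.1007, T = 0.8993.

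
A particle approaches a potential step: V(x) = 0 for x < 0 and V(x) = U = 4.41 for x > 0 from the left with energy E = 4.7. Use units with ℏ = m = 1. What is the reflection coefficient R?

R = 0.362

On each side the TISE gives plane waves with k = √(2m(E − V))/ℏ: k₁ = √(2·1·4.7) = 3.066, k₂ = √(2·1·0.29) = 0.7616.
Continuity of ψ and ψ′ at the step yields the reflection amplitude r = (k₁ − k₂)/(k₁ + k₂) = 0.6021; thus R = |r|² = 0.3625, T = 0.6375.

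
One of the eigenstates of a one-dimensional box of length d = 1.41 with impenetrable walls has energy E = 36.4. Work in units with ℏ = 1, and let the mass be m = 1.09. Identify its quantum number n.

From E_n = n²π²ℏ²/(2md²) invert to n = √(2md²E)/(πℏ).
n = (1.41/π) × √(2 × 1.09 × 36.4) = 3.998 → n = 4.

n = 4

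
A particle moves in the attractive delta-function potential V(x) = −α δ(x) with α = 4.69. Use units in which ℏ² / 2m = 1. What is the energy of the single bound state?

E = -5.50

For x ≠ 0 the bound state is ψ ∝ e^{−κ|x|}; integrating the TISE across the delta gives the cusp condition 2κ = 2mα/ℏ², so κ = 2.345.
Then E = −ℏ²κ²/(2m) = −mα²/(2ℏ²) = -5.499.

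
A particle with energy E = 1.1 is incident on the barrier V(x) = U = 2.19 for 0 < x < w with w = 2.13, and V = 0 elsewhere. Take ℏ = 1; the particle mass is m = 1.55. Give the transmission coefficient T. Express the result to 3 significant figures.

Since E < U the interior solution is evanescent with decay constant κ = √(2m(U − E))/ℏ = 1.838.
κw = 3.915, sinh(κw) = 25.07.
The exact tunnelling result is T⁻¹ = 1 + U² sinh²(κw) / [4E(U − E)] = 629.7, so T = 0.00159.

T = 0.00159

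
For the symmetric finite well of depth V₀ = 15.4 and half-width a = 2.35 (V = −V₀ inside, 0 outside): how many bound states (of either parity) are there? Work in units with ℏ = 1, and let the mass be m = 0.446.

The dimensionless depth is z₀ = a√(2mV₀)/ℏ = 2.35 × √(13.74) = 8.710.
The even/odd transcendental equations gain one root per π/2 in z₀, giving N = 1 + ⌊2z₀/π⌋ = 1 + ⌊5.545⌋ = 6.

N = 6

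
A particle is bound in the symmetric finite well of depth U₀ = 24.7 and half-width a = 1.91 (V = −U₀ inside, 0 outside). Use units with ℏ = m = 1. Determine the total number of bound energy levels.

Define the well-strength parameter z₀ = (a/ℏ)√(2mU₀) = 1.91 × √(2·1·24.7) = 13.42.
The even/odd transcendental equations gain one root per π/2 in z₀, giving N = 1 + ⌊2z₀/π⌋ = 1 + ⌊8.546⌋ = 9.

N = 9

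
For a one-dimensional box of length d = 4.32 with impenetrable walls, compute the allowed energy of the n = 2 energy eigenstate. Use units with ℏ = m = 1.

E = 1.06

Requiring ψ(0) = ψ(d) = 0 quantises k = nπ/d, hence E_n = ℏ²k²/2m = n²π²ℏ²/(2md²).
E_2 = 2² × π² / (2 × 1 × 4.32²) = 1.058.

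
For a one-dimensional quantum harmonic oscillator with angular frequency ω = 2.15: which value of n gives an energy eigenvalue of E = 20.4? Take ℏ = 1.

n = 9

E_n = ℏω(n + ½) ⇒ n = E/(ℏω) − ½ = 20.4/2.15 − 0.5 = 8.988 → n = 9.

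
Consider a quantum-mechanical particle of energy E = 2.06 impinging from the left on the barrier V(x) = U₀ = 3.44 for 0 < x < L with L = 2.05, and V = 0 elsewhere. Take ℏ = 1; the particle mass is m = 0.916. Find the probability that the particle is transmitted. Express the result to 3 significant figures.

T = 0.00565

E < U₀: inside the barrier ψ ∝ e^{±κx} with κ = √(2m(U₀ − E))/ℏ = 1.590.
κL = 3.260, sinh(κL) = 13.00.
The exact tunnelling result is T⁻¹ = 1 + U₀² sinh²(κL) / [4E(U₀ − E)] = 176.9, so T = 0.00565.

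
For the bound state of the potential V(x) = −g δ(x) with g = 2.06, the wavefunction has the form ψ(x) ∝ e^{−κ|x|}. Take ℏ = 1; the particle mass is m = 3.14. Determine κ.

Integrating the TISE across x = 0 gives the cusp condition ψ'(0⁺) − ψ'(0⁻) = −(2mg/ℏ²)ψ(0).
With ψ ∝ e^{−κ|x|} this yields −2κ = −2mg/ℏ², so κ = mg/ℏ² = 6.468.

κ = 6.47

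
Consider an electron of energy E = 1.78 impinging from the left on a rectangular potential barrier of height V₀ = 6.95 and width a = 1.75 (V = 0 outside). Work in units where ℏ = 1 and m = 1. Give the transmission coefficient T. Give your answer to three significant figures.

T = 0.0000395

Since E < V₀ the interior solution is evanescent with decay constant κ = √(2m(V₀ − E))/ℏ = 3.216.
κa = 5.627, sinh(κa) = 139.0.
The exact tunnelling result is T⁻¹ = 1 + V₀² sinh²(κa) / [4E(V₀ − E)] = 25340, so T = 0.0000395.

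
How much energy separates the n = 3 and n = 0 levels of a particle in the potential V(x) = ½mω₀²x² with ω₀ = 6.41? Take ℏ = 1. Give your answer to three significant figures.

ΔE = 19.2

E_n = ℏω₀(n + ½), so ΔE = (3 − 0) ℏω₀ = 3 × 6.41 = 19.23.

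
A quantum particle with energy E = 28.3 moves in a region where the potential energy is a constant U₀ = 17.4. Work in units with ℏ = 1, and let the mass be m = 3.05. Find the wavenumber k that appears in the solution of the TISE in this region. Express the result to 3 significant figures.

k = 8.15

With E > U₀ the solution is oscillatory, ψ ∝ e^{±ikx} with k = √(2m(E − U₀))/ℏ.
k = √(2 × 3.05 × 10.9) = 8.154.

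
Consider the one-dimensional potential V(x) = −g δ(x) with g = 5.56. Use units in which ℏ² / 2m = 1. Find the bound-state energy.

For x ≠ 0 the bound state is ψ ∝ e^{−κ|x|}; integrating the TISE across the delta gives the cusp condition 2κ = 2mg/ℏ², so κ = 2.780.
Then E = −ℏ²κ²/(2m) = −mg²/(2ℏ²) = -7.728.

E = -7.73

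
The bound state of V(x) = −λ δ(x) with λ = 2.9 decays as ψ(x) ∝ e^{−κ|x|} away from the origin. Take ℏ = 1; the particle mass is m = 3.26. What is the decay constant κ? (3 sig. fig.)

Integrate −(ℏ²/2m)ψ'' − λδ(x)ψ = Eψ from −ε to +ε: the ψ'' term gives ψ'(0⁺) − ψ'(0⁻) and the δ term gives −(2mλ/ℏ²)ψ(0).
With ψ ∝ e^{−κ|x|} this yields −2κ = −2mλ/ℏ², so κ = mλ/ℏ² = 9.454.

κ = 9.45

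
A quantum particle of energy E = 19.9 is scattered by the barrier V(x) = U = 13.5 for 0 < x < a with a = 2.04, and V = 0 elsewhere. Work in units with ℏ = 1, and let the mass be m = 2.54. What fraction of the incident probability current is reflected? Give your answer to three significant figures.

E > U: inside the barrier k₂ = √(2m(E − U))/ℏ = 5.702, k₂a = 11.63.
Matching at both interfaces gives T⁻¹ = 1 + U² sin²(k₂a) / [4E(E − U)] = 1.231, hence T = 0.812.
R = 1 − T = 0.188.

R = 0.188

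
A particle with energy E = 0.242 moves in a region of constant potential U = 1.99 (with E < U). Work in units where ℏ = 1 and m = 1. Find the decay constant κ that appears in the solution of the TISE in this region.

κ = 1.87

Since E < U the TISE in this region is ψ'' = κ²ψ with κ = √(2m(U − E))/ℏ.
κ = √(2 × 1 × 1.748) = 1.870.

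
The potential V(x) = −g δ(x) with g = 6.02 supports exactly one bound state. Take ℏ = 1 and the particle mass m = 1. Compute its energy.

E = -18.1

For x ≠ 0 the bound state is ψ ∝ e^{−κ|x|}; integrating the TISE across the delta gives the cusp condition 2κ = 2mg/ℏ², so κ = 6.020.
Then E = −ℏ²κ²/(2m) = −mg²/(2ℏ²) = -18.12.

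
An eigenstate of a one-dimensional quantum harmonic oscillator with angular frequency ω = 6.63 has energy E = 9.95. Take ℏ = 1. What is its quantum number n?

E_n = ℏω(n + ½) ⇒ n = E/(ℏω) − ½ = 9.95/6.63 − 0.5 = 1.001 → n = 1.

n = 1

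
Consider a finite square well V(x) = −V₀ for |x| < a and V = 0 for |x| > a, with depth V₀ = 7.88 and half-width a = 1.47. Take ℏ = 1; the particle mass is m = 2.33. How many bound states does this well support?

N = 6

The dimensionless depth is z₀ = a√(2mV₀)/ℏ = 1.47 × √(36.72) = 8.908.
The even/odd transcendental equations gain one root per π/2 in z₀, giving N = 1 + ⌊2z₀/π⌋ = 1 + ⌊5.671⌋ = 6.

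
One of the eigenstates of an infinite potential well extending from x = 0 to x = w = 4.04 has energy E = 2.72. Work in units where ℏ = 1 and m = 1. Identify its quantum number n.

From E_n = n²π²ℏ²/(2mw²) invert to n = √(2mw²E)/(πℏ).
n = (4.04/π) × √(2 × 1 × 2.72) = 2.999 → n = 3.

n = 3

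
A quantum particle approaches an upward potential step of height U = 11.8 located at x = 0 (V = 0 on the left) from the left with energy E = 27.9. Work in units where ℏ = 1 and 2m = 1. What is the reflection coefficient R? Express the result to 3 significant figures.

The wavenumbers are k₁ = √(2mE)/ℏ = 5.282 on the left and k₂ = √(2m(E − U))/ℏ = 4.012 on the right.
Continuity of ψ and ψ′ at the step yields the reflection amplitude r = (k₁ − k₂)/(k₁ + k₂) = 0.1366; thus R = |r|² = 0.01866, T = 0.9813.

R = 0.0187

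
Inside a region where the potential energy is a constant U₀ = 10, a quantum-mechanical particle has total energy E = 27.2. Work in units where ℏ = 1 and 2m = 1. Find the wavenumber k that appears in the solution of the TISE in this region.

k = 4.15

With E > U₀ the solution is oscillatory, ψ ∝ e^{±ikx} with k = √(2m(E − U₀))/ℏ.
k = √(2 × 0.5 × 17.2) = 4.147.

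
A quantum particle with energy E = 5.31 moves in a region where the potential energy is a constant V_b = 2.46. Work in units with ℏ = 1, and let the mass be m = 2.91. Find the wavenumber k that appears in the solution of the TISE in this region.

k = 4.07

With E > V_b the solution is oscillatory, ψ ∝ e^{±ikx} with k = √(2m(E − V_b))/ℏ.
k = √(2 × 2.91 × 2.85) = 4.073.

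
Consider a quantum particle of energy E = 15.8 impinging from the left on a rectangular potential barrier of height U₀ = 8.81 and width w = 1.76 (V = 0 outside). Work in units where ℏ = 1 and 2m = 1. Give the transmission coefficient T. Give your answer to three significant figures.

T = 0.851

E > U₀: inside the barrier k₂ = √(2m(E − U₀))/ℏ = 2.644, k₂w = 4.653.
T = [1 + U₀² sin²(k₂w) / (4E(E − U₀))]⁻¹ = 1/1.175 = 0.851.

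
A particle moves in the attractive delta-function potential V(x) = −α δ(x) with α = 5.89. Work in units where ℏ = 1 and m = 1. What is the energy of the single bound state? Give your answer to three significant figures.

The bound state is ψ(x) = √κ e^{−κ|x|}. The derivative jump ψ'(0⁺) − ψ'(0⁻) = −(2mα/ℏ²)ψ(0) fixes κ = mα/ℏ² = 5.890.
Then E = −ℏ²κ²/(2m) = −mα²/(2ℏ²) = -17.35.

E = -17.3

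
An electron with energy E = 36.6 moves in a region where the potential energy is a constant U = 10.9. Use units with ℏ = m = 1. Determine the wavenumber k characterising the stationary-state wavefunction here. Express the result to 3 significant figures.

k = 7.17

With E > U the solution is oscillatory, ψ ∝ e^{±ikx} with k = √(2m(E − U))/ℏ.
k = √(2 × 1 × 25.7) = 7.169.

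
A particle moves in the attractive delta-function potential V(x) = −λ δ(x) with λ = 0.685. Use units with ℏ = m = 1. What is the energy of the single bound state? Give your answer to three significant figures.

E = -0.235

The bound state is ψ(x) = √κ e^{−κ|x|}. The derivative jump ψ'(0⁺) − ψ'(0⁻) = −(2mλ/ℏ²)ψ(0) fixes κ = mλ/ℏ² = 0.6850.
Then E = −ℏ²κ²/(2m) = −mλ²/(2ℏ²) = -0.2346.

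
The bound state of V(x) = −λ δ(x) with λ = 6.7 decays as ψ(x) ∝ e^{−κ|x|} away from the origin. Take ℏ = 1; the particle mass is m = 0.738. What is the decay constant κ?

κ = 4.94

Integrate −(ℏ²/2m)ψ'' − λδ(x)ψ = Eψ from −ε to +ε: the ψ'' term gives ψ'(0⁺) − ψ'(0⁻) and the δ term gives −(2mλ/ℏ²)ψ(0).
With ψ ∝ e^{−κ|x|} this yields −2κ = −2mλ/ℏ², so κ = mλ/ℏ² = 4.945.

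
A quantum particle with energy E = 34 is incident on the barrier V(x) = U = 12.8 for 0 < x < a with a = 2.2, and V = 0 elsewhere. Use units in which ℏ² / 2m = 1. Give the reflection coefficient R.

E > U: inside the barrier k₂ = √(2m(E − U))/ℏ = 4.604, k₂a = 10.13.
Matching at both interfaces gives T⁻¹ = 1 + U² sin²(k₂a) / [4E(E − U)] = 1.024, hence T = 0.977.
R = 1 − T = 0.0233.

R = 0.0233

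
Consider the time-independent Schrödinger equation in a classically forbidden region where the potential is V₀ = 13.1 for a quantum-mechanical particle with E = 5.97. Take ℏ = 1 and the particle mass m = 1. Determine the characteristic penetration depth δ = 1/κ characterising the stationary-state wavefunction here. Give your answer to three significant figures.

Since E < V₀ the TISE in this region is ψ'' = κ²ψ with κ = √(2m(V₀ − E))/ℏ.
κ = √(2 × 1 × 7.13) = 3.776. The penetration depth is δ = 1/κ = 0.265.

δ = 0.265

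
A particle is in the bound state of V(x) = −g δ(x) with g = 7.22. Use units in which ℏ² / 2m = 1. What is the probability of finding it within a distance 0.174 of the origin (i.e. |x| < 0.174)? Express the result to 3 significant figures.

P = 0.715

The normalised bound state is ψ = √κ e^{−κ|x|} with κ = mg/ℏ² = 3.610.
P(|x| < d) = ∫_{−d}^{d} κ e^{−2κ|x|} dx = 1 − e^{−2κd} = 1 − e^{−1.256} = 0.7153.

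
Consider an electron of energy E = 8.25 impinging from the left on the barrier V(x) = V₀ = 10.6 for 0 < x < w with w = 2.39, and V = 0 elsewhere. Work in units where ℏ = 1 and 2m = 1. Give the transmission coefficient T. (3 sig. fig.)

T = 0.00181

E < V₀: inside the barrier ψ ∝ e^{±κx} with κ = √(2m(V₀ − E))/ℏ = 1.533.
κw = 3.664, sinh(κw) = 19.49.
The exact tunnelling result is T⁻¹ = 1 + V₀² sinh²(κw) / [4E(V₀ − E)] = 551.5, so T = 0.00181.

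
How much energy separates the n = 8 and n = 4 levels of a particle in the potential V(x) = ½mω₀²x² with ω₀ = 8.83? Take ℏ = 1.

E_n = ℏω₀(n + ½), so ΔE = (8 − 4) ℏω₀ = 4 × 8.83 = 35.32.

ΔE = 35.3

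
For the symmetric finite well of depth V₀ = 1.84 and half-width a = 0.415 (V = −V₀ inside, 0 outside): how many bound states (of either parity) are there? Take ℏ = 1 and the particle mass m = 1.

N = 1

The dimensionless depth is z₀ = a√(2mV₀)/ℏ = 0.415 × √(3.680) = 0.7961.
A new bound state (alternating even/odd) appears each time z₀ passes a multiple of π/2, so N = ⌊2z₀/π⌋ + 1 = ⌊0.5068⌋ + 1 = 1.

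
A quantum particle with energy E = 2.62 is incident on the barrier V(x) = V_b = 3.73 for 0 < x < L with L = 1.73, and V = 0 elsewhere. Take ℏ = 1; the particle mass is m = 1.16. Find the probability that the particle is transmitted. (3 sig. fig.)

Since E < V_b the interior solution is evanescent with decay constant κ = √(2m(V_b − E))/ℏ = 1.605.
κL = 2.776, sinh(κL) = 7.998.
Matching ψ, ψ′ at both faces gives T = [1 + V_b² sinh²(κL) / (4E(V_b − E))]⁻¹ = 1/77.50 = 0.0129.

T = 0.0129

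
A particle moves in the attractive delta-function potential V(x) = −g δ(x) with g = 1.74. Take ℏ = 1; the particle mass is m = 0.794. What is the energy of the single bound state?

For x ≠ 0 the bound state is ψ ∝ e^{−κ|x|}; integrating the TISE across the delta gives the cusp condition 2κ = 2mg/ℏ², so κ = 1.382.
Then E = −ℏ²κ²/(2m) = −mg²/(2ℏ²) = -1.202.

E = -1.20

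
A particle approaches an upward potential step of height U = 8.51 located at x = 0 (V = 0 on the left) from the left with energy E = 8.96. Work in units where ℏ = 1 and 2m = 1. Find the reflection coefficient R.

The wavenumbers are k₁ = √(2mE)/ℏ = 2.993 on the left and k₂ = √(2m(E − U))/ℏ = 0.6708 on the right.
Continuity of ψ and ψ′ at the step yields the reflection amplitude r = (k₁ − k₂)/(k₁ + k₂) = 0.6338; thus R = |r|² = 0.4018, T = 0.5982.

R = 0.402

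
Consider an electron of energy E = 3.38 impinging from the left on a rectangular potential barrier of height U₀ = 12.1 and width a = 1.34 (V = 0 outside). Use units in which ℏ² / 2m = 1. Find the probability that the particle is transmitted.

E < U₀: inside the barrier ψ ∝ e^{±κx} with κ = √(2m(U₀ − E))/ℏ = 2.953.
κa = 3.957, sinh(κa) = 26.14.
The exact tunnelling result is T⁻¹ = 1 + U₀² sinh²(κa) / [4E(U₀ − E)] = 849.6, so T = 0.00118.

T = 0.00118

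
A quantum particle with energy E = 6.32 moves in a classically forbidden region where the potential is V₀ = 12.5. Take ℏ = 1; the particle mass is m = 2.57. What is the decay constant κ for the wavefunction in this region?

κ = 5.64

Since E < V₀ the TISE in this region is ψ'' = κ²ψ with κ = √(2m(V₀ − E))/ℏ.
κ = √(2 × 2.57 × 6.18) = 5.636.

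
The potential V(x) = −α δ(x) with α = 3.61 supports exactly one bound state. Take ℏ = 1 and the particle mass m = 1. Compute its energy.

E = -6.52

The bound state is ψ(x) = √κ e^{−κ|x|}. The derivative jump ψ'(0⁺) − ψ'(0⁻) = −(2mα/ℏ²)ψ(0) fixes κ = mα/ℏ² = 3.610.
Then E = −ℏ²κ²/(2m) = −mα²/(2ℏ²) = -6.516.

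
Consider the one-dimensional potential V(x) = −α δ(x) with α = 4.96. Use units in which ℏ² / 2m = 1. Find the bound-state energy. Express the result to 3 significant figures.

The bound state is ψ(x) = √κ e^{−κ|x|}. The derivative jump ψ'(0⁺) − ψ'(0⁻) = −(2mα/ℏ²)ψ(0) fixes κ = mα/ℏ² = 2.480.
Then E = −ℏ²κ²/(2m) = −mα²/(2ℏ²) = -6.150.

E = -6.15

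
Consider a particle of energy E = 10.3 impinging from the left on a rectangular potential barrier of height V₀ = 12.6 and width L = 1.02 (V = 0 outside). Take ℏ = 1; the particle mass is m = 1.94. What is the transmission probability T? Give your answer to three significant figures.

T = 0.00538

E < V₀: inside the barrier ψ ∝ e^{±κx} with κ = √(2m(V₀ − E))/ℏ = 2.987.
κL = 3.047, sinh(κL) = 10.50.
Matching ψ, ψ′ at both faces gives T = [1 + V₀² sinh²(κL) / (4E(V₀ − E))]⁻¹ = 1/185.8 = 0.00538.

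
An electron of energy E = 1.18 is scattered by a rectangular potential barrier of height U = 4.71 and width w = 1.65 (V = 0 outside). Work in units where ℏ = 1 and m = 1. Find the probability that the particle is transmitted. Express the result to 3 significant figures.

T = 0.000467

E < U: inside the barrier ψ ∝ e^{±κx} with κ = √(2m(U − E))/ℏ = 2.657.
κw = 4.384, sinh(κw) = 40.08.
Matching ψ, ψ′ at both faces gives T = [1 + U² sinh²(κw) / (4E(U − E))]⁻¹ = 1/2140 = 0.000467.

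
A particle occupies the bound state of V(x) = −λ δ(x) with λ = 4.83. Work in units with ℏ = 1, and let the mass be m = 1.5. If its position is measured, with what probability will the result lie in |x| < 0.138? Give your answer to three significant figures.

P = 0.865

The normalised bound state is ψ = √κ e^{−κ|x|} with κ = mλ/ℏ² = 7.245.
P(|x| < d) = ∫_{−d}^{d} κ e^{−2κ|x|} dx = 1 − e^{−2κd} = 1 − e^{−2.000} = 0.8646.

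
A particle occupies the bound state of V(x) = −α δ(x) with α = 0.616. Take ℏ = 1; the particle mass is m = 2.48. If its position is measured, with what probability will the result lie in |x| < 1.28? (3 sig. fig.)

The normalised bound state is ψ = √κ e^{−κ|x|} with κ = mα/ℏ² = 1.528.
P(|x| < d) = ∫_{−d}^{d} κ e^{−2κ|x|} dx = 1 − e^{−2κd} = 1 − e^{−3.911} = 0.9800.

P = 0.980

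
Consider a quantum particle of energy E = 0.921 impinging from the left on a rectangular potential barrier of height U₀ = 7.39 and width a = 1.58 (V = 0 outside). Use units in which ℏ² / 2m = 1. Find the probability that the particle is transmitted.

Since E < U₀ the interior solution is evanescent with decay constant κ = √(2m(U₀ − E))/ℏ = 2.543.
κa = 4.019, sinh(κa) = 27.80.
The exact tunnelling result is T⁻¹ = 1 + U₀² sinh²(κa) / [4E(U₀ − E)] = 1772, so T = 0.000564.

T = 0.000564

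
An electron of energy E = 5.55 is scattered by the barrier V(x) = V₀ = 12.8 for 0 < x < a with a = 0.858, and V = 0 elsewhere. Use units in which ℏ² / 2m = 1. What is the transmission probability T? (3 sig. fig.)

T = 0.0380

Since E < V₀ the interior solution is evanescent with decay constant κ = √(2m(V₀ − E))/ℏ = 2.693.
κa = 2.310, sinh(κa) = 4.989.
The exact tunnelling result is T⁻¹ = 1 + V₀² sinh²(κa) / [4E(V₀ − E)] = 26.33, so T = 0.0380.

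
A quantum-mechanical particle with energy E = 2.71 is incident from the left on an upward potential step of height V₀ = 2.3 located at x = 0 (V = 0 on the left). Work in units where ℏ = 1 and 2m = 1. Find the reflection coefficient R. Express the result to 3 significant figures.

R = 0.194

The wavenumbers are k₁ = √(2mE)/ℏ = 1.646 on the left and k₂ = √(2m(E − V₀))/ℏ = 0.6403 on the right.
Matching ψ and ψ′ at x = 0 gives r = (k₁ − k₂)/(k₁ + k₂), so R = r² = 0.1935 and T = 1 − R = 0.8065.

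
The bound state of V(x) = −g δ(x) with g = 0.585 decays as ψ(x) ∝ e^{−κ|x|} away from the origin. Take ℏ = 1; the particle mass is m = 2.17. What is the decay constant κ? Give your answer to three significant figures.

κ = 1.27

Integrating the TISE across x = 0 gives the cusp condition ψ'(0⁺) − ψ'(0⁻) = −(2mg/ℏ²)ψ(0).
With ψ ∝ e^{−κ|x|} this yields −2κ = −2mg/ℏ², so κ = mg/ℏ² = 1.269.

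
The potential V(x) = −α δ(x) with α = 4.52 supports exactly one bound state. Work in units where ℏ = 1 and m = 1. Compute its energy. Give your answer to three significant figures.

For x ≠ 0 the bound state is ψ ∝ e^{−κ|x|}; integrating the TISE across the delta gives the cusp condition 2κ = 2mα/ℏ², so κ = 4.520.
Then E = −ℏ²κ²/(2m) = −mα²/(2ℏ²) = -10.22.

E = -10.2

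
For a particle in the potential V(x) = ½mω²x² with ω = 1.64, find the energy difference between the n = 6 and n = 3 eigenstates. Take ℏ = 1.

E_n = ℏω(n + ½), so ΔE = (6 − 3) ℏω = 3 × 1.64 = 4.920.

ΔE = 4.92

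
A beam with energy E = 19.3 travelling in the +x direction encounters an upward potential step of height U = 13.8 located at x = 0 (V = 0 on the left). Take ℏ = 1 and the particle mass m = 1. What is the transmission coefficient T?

On each side the TISE gives plane waves with k = √(2m(E − V))/ℏ: k₁ = √(2·1·19.3) = 6.213, k₂ = √(2·1·5.5) = 3.317.
Continuity of ψ and ψ′ at the step yields the reflection amplitude r = (k₁ − k₂)/(k₁ + k₂) = 0.3039; thus R = |r|² = 0.09237, T = 0.9076.

T = 0.908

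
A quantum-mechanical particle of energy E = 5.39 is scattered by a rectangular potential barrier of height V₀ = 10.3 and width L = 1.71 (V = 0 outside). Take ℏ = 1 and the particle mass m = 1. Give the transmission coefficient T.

T = 0.0000884

Since E < V₀ the interior solution is evanescent with decay constant κ = √(2m(V₀ − E))/ℏ = 3.134.
κL = 5.359, sinh(κL) = 106.2.
Matching ψ, ψ′ at both faces gives T = [1 + V₀² sinh²(κL) / (4E(V₀ − E))]⁻¹ = 1/11310 = 0.0000884.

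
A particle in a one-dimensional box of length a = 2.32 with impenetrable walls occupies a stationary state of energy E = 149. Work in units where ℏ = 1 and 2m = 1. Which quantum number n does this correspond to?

n = 9

From E_n = n²π²ℏ²/(2ma²) invert to n = √(2ma²E)/(πℏ).
n = (2.32/π) × √(2 × 0.5 × 149) = 9.014 → n = 9.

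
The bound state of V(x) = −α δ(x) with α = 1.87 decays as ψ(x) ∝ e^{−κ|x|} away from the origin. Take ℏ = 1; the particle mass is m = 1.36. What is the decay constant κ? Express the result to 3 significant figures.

κ = 2.54

Integrating the TISE across x = 0 gives the cusp condition ψ'(0⁺) − ψ'(0⁻) = −(2mα/ℏ²)ψ(0).
With ψ ∝ e^{−κ|x|} this yields −2κ = −2mα/ℏ², so κ = mα/ℏ² = 2.543.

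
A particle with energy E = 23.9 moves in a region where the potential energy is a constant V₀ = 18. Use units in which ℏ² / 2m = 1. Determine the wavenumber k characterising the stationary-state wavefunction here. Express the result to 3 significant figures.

With E > V₀ the solution is oscillatory, ψ ∝ e^{±ikx} with k = √(2m(E − V₀))/ℏ.
k = √(2 × 0.5 × 5.9) = 2.429.

k = 2.43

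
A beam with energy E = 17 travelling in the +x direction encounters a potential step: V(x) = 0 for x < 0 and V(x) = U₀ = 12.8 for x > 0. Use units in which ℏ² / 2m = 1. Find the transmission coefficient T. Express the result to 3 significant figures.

T = 0.887

The wavenumbers are k₁ = √(2mE)/ℏ = 4.123 on the left and k₂ = √(2m(E − U₀))/ℏ = 2.049 on the right.
Continuity of ψ and ψ′ at the step yields the reflection amplitude r = (k₁ − k₂)/(k₁ + k₂) = 0.3360; thus R = |r|² = 0.1129, T = 0.8871.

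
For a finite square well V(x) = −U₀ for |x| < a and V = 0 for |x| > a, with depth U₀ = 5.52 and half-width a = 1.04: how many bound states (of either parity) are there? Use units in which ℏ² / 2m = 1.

Define the well-strength parameter z₀ = (a/ℏ)√(2mU₀) = 1.04 × √(2·0.5·5.52) = 2.443.
The even/odd transcendental equations gain one root per π/2 in z₀, giving N = 1 + ⌊2z₀/π⌋ = 1 + ⌊1.556⌋ = 2.

N = 2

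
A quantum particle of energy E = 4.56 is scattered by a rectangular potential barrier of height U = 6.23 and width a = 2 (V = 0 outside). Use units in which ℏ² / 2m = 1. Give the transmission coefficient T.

Since E < U the interior solution is evanescent with decay constant κ = √(2m(U − E))/ℏ = 1.292.
κa = 2.585, sinh(κa) = 6.591.
Matching ψ, ψ′ at both faces gives T = [1 + U² sinh²(κa) / (4E(U − E))]⁻¹ = 1/56.35 = 0.0177.

T = 0.0177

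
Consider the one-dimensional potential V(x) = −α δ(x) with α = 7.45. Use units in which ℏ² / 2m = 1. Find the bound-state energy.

The bound state is ψ(x) = √κ e^{−κ|x|}. The derivative jump ψ'(0⁺) − ψ'(0⁻) = −(2mα/ℏ²)ψ(0) fixes κ = mα/ℏ² = 3.725.
Then E = −ℏ²κ²/(2m) = −mα²/(2ℏ²) = -13.88.

E = -13.9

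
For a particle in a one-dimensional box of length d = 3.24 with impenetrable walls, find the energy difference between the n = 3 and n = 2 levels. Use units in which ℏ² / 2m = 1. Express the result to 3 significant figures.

ΔE = 4.70

E_n = n²π²ℏ²/(2md²), so ΔE = (3² − 2²) π²ℏ²/(2md²).
ΔE = 5 × π² / (2 × 0.5 × 3.24²) = 4.701.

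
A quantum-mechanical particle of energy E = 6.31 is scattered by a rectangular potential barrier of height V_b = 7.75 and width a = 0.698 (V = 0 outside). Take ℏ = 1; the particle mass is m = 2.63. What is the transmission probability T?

E < V_b: inside the barrier ψ ∝ e^{±κx} with κ = √(2m(V_b − E))/ℏ = 2.752.
κa = 1.921, sinh(κa) = 3.341.
Matching ψ, ψ′ at both faces gives T = [1 + V_b² sinh²(κa) / (4E(V_b − E))]⁻¹ = 1/19.44 = 0.0514.

T = 0.0514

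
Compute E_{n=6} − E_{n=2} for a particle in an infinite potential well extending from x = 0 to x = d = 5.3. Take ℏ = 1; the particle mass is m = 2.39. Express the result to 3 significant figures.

E_n = n²π²ℏ²/(2md²), so ΔE = (6² − 2²) π²ℏ²/(2md²).
ΔE = 32 × π² / (2 × 2.39 × 5.3²) = 2.352.

ΔE = 2.35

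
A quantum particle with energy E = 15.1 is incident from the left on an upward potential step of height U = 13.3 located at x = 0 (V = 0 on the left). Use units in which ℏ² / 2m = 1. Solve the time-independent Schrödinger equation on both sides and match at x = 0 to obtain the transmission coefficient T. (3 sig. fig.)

T = 0.763

The wavenumbers are k₁ = √(2mE)/ℏ = 3.886 on the left and k₂ = √(2m(E − U))/ℏ = 1.342 on the right.
Continuity of ψ and ψ′ at the step yields the reflection amplitude r = (k₁ − k₂)/(k₁ + k₂) = 0.4867; thus R = |r|² = 0.2369, T = 0.7631.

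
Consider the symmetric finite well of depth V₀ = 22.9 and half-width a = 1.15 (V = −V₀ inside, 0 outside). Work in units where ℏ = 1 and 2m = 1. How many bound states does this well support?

N = 4

The dimensionless depth is z₀ = a√(2mV₀)/ℏ = 1.15 × √(22.90) = 5.503.
A new bound state (alternating even/odd) appears each time z₀ passes a multiple of π/2, so N = ⌊2z₀/π⌋ + 1 = ⌊3.503⌋ + 1 = 4.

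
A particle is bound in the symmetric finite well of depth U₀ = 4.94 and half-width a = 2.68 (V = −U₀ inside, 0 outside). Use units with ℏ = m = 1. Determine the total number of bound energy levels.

N = 6

The dimensionless depth is z₀ = a√(2mU₀)/ℏ = 2.68 × √(9.880) = 8.424.
The even/odd transcendental equations gain one root per π/2 in z₀, giving N = 1 + ⌊2z₀/π⌋ = 1 + ⌊5.363⌋ = 6.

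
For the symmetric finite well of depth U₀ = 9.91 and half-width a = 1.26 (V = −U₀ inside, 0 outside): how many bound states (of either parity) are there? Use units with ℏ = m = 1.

N = 4

The dimensionless depth is z₀ = a√(2mU₀)/ℏ = 1.26 × √(19.82) = 5.609.
A new bound state (alternating even/odd) appears each time z₀ passes a multiple of π/2, so N = ⌊2z₀/π⌋ + 1 = ⌊3.571⌋ + 1 = 4.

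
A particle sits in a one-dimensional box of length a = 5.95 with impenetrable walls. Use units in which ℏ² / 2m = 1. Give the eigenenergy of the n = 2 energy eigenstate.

The infinite-well eigenfunctions ψ_n = √(2/a) sin(nπx/a) vanish at both walls, giving E_n = n²π²ℏ²/(2ma²).
E_2 = 2² × π² / (2 × 0.5 × 5.95²) = 1.115.

E = 1.12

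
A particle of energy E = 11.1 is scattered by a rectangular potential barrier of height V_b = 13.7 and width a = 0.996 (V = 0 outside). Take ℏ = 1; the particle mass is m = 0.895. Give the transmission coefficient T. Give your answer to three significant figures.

Since E < V_b the interior solution is evanescent with decay constant κ = √(2m(V_b − E))/ℏ = 2.157.
κa = 2.149, sinh(κa) = 4.228.
The exact tunnelling result is T⁻¹ = 1 + V_b² sinh²(κa) / [4E(V_b − E)] = 30.07, so T = 0.0333.

T = 0.0333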